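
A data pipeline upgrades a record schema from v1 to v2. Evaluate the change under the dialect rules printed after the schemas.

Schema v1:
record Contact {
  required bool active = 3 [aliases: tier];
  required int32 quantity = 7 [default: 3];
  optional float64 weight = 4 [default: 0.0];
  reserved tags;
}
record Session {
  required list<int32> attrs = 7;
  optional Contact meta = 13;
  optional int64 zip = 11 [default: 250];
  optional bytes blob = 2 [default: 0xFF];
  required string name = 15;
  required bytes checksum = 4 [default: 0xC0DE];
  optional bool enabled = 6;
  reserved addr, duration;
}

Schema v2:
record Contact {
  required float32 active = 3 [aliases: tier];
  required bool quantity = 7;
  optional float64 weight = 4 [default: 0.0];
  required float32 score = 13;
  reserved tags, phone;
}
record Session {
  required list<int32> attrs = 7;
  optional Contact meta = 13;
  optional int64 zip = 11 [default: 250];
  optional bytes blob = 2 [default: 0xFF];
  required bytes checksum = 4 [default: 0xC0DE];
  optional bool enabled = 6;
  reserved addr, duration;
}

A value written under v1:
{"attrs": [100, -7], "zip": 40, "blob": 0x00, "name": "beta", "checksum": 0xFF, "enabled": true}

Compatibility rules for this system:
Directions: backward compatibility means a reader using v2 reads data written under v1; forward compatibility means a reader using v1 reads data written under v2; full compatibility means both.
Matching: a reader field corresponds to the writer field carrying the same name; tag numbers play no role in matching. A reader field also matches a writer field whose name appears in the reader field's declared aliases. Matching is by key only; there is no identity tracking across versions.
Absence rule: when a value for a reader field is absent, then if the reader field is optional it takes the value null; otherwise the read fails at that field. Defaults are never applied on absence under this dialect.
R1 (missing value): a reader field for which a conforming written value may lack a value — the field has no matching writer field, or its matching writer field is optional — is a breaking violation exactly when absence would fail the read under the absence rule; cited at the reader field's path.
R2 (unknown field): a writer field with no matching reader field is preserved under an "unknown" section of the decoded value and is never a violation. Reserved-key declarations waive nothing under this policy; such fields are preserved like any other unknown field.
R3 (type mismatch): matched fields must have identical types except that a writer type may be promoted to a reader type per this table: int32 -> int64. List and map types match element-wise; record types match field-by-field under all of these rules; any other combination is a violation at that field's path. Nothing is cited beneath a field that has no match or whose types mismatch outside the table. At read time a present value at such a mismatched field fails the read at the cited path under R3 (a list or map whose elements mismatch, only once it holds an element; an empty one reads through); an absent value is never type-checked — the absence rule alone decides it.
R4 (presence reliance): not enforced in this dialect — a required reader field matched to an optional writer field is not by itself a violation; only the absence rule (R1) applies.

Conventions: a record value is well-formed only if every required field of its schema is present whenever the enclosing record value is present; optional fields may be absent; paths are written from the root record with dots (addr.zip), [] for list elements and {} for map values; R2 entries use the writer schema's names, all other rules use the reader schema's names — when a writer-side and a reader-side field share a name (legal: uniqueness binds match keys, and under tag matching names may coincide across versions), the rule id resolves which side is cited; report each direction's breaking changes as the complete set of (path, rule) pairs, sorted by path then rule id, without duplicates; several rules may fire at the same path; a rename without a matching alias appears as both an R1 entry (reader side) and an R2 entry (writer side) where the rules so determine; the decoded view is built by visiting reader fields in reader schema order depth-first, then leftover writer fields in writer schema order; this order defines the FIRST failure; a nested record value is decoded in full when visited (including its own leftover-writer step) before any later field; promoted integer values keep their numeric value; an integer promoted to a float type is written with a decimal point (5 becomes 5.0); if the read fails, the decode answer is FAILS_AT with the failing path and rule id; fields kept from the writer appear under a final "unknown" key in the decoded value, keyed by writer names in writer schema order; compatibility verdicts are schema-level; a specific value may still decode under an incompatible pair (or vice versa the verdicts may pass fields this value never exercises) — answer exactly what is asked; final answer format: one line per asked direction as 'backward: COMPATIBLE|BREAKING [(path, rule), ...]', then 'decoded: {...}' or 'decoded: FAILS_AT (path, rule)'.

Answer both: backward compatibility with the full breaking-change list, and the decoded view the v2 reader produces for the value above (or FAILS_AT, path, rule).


backward: BREAKING [(meta.active, R3), (meta.quantity, R3), (meta.score, R1)]; decoded: {"attrs": [100, -7], "meta": null, "zip": 40, "blob": 0x00, "checksum": 0xFF, "enabled": true, "unknown": {"name": "beta"}}

the writer's type comes first in each Session pair
backward pass over Session, reader schema v2, writer schema v1:
  attrs <- attrs (list<int32> -> list<int32>, writer required)
  meta <- meta (Contact -> Contact, writer optional)
  zip <- zip (int64 -> int64, writer optional)
  blob <- blob (bytes -> bytes, writer optional)
  checksum <- checksum (bytes -> bytes, writer required)
  enabled <- enabled (bool -> bool, writer optional)
  writer field name has no reader counterpart
  meta.active <- meta.active (bool -> float32, writer required)
  meta.quantity <- meta.quantity (int32 -> bool, writer required)
  meta.weight <- meta.weight (float64 -> float64, writer optional)
  meta.score: no writer match
  rule R3 violated at meta.active
  rule R3 violated at meta.quantity
  rule R1 violated at meta.score
  => backward verdict for Session: BREAKING, 3 violation(s)
decoding the Session value with the v2 reader:
  attrs := [100, -7]
  meta := null (missing; optional => null)
  zip := 40
  blob := 0x00
  checksum := 0xFF
  enabled := true
  writer name: kept under "unknown"
  => decoded: {"attrs": [100, -7], "meta": null, "zip": 40, "blob": 0x00, "checksum": 0xFF, "enabled": true, "unknown": {"name": "beta"}}


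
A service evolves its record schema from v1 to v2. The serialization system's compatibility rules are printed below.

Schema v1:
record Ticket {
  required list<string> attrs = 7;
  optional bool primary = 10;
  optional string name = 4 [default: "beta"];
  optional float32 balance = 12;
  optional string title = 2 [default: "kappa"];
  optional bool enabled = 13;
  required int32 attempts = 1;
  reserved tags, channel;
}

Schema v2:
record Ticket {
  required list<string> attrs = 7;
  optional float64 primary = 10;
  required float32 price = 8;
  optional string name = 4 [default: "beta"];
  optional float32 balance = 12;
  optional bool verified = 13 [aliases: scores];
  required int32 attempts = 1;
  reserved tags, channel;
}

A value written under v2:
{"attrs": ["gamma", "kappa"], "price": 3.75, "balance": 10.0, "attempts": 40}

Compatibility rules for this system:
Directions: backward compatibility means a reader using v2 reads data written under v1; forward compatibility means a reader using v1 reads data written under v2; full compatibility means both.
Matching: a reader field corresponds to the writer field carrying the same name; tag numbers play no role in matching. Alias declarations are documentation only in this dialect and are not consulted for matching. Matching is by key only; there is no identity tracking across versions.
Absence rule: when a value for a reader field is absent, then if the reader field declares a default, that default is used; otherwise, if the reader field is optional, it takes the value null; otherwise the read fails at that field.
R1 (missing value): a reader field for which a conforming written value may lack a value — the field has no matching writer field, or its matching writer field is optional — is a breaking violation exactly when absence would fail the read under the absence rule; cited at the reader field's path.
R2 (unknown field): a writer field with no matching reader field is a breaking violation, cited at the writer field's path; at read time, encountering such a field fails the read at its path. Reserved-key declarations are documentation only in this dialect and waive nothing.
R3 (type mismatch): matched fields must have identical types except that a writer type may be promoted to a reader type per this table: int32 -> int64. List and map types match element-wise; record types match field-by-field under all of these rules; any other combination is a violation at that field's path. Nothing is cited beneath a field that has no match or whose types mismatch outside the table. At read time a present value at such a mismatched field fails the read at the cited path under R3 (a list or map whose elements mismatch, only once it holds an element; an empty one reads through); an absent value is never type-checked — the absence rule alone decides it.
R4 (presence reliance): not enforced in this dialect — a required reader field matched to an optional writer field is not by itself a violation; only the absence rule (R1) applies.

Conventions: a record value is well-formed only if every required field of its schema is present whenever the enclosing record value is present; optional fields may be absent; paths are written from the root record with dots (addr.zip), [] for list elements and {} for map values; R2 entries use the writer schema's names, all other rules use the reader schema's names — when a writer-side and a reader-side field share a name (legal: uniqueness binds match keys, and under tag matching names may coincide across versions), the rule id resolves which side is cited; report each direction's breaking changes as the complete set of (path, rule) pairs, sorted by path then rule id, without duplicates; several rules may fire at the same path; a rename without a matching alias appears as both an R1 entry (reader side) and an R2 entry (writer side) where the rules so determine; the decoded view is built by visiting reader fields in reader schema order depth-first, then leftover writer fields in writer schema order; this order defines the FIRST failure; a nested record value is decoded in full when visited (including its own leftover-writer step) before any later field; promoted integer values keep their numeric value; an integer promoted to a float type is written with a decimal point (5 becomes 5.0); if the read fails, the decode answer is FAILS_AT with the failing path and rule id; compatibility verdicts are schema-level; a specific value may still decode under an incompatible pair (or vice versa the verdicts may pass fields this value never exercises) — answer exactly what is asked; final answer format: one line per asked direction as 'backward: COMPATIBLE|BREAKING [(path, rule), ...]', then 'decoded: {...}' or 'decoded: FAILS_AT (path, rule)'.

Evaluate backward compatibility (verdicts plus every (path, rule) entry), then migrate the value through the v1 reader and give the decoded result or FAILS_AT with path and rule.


in Ticket below, arrows point writer -> reader
backward analysis of Ticket with v2 as reader and v1 as writer:
  attrs: list<string> -> list<string>, writer required; from attrs
  primary: bool -> float64, writer optional; from primary
  no writer field matches reader price
  name: string -> string, writer optional; from name
  balance: float32 -> float32, writer optional; from balance
  no writer field matches reader verified
  attempts: int32 -> int32, writer required; from attempts
  writer field title has no reader counterpart
  writer field enabled has no reader counterpart
  R2 fires at enabled
  R1 fires at price
  R3 fires at primary
  R2 fires at title
  => backward: BREAKING (4)
decoding the Ticket value with the v1 reader:
  attrs := ["gamma", "kappa"]
  primary := null (not supplied -> null)
  name := "beta" (no value, default fills)
  balance := 10.0
  title := "kappa" (no value, default fills)
  enabled := null (not supplied -> null)
  attempts := 40
  read fails at price under R2 (unknown field)
  => FAILS_AT (price, R2)

backward: BREAKING [(enabled, R2), (price, R1), (primary, R3), (title, R2)]; decoded: FAILS_AT (price, R2)


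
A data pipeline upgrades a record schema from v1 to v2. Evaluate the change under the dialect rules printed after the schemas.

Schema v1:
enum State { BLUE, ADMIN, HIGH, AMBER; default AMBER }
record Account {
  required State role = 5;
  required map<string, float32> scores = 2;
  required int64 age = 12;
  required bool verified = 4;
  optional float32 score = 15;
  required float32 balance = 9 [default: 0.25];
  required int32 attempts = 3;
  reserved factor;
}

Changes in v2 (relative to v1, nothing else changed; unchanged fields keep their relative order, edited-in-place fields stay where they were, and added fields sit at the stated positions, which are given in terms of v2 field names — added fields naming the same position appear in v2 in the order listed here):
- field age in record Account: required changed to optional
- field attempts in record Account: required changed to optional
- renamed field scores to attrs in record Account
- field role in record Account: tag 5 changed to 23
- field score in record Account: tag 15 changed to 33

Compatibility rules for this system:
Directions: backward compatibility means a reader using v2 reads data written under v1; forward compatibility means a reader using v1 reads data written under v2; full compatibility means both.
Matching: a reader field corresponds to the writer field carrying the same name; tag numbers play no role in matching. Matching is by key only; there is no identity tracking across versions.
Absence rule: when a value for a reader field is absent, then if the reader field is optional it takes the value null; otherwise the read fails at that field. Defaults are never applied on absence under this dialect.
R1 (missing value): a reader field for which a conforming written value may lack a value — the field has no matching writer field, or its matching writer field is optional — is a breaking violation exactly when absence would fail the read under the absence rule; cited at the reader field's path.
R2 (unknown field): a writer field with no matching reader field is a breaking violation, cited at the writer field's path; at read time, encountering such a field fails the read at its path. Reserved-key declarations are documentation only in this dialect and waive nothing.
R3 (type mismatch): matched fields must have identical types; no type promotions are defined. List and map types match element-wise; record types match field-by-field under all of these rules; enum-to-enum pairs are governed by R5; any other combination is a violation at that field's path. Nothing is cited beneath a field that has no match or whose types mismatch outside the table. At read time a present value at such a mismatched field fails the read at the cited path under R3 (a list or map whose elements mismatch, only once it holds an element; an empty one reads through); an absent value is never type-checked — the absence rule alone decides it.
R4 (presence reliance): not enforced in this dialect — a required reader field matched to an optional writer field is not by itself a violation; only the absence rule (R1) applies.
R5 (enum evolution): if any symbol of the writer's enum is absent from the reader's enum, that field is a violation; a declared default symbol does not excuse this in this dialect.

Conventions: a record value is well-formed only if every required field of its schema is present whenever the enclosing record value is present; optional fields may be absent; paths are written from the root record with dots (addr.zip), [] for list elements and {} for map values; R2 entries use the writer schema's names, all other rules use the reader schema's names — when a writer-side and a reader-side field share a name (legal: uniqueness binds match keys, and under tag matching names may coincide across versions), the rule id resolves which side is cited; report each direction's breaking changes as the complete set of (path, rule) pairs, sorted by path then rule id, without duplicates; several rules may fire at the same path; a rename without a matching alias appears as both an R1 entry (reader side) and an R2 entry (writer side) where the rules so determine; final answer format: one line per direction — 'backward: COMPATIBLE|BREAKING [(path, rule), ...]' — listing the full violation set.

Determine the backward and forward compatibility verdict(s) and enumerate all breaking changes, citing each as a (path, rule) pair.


arrows below run writer -> reader for Account
backward on Account — v2 reading data written by v1:
  State -> State, writer required: role aligns to role
  attrs has no writer counterpart
  int64 -> int64, writer required: age aligns to age
  bool -> bool, writer required: verified aligns to verified
  float32 -> float32, writer optional: score aligns to score
  float32 -> float32, writer required: balance aligns to balance
  int32 -> int32, writer required: attempts aligns to attempts
  writer scores: unknown to reader
  rule R1 violated at attrs
  rule R2 violated at scores
  => backward: BREAKING (2)
forward on Account — v1 reading data written by v2:
  State -> State, writer required: role aligns to role
  scores has no writer counterpart
  int64 -> int64, writer optional: age aligns to age
  bool -> bool, writer required: verified aligns to verified
  float32 -> float32, writer optional: score aligns to score
  float32 -> float32, writer required: balance aligns to balance
  int32 -> int32, writer optional: attempts aligns to attempts
  writer attrs: unknown to reader
  rule R1 violated at age
  rule R1 violated at attempts
  rule R2 violated at attrs
  rule R1 violated at scores
  => forward: BREAKING (4)

backward: BREAKING [(attrs, R1), (scores, R2)]; forward: BREAKING [(age, R1), (attempts, R1), (attrs, R2), (scores, R1)]


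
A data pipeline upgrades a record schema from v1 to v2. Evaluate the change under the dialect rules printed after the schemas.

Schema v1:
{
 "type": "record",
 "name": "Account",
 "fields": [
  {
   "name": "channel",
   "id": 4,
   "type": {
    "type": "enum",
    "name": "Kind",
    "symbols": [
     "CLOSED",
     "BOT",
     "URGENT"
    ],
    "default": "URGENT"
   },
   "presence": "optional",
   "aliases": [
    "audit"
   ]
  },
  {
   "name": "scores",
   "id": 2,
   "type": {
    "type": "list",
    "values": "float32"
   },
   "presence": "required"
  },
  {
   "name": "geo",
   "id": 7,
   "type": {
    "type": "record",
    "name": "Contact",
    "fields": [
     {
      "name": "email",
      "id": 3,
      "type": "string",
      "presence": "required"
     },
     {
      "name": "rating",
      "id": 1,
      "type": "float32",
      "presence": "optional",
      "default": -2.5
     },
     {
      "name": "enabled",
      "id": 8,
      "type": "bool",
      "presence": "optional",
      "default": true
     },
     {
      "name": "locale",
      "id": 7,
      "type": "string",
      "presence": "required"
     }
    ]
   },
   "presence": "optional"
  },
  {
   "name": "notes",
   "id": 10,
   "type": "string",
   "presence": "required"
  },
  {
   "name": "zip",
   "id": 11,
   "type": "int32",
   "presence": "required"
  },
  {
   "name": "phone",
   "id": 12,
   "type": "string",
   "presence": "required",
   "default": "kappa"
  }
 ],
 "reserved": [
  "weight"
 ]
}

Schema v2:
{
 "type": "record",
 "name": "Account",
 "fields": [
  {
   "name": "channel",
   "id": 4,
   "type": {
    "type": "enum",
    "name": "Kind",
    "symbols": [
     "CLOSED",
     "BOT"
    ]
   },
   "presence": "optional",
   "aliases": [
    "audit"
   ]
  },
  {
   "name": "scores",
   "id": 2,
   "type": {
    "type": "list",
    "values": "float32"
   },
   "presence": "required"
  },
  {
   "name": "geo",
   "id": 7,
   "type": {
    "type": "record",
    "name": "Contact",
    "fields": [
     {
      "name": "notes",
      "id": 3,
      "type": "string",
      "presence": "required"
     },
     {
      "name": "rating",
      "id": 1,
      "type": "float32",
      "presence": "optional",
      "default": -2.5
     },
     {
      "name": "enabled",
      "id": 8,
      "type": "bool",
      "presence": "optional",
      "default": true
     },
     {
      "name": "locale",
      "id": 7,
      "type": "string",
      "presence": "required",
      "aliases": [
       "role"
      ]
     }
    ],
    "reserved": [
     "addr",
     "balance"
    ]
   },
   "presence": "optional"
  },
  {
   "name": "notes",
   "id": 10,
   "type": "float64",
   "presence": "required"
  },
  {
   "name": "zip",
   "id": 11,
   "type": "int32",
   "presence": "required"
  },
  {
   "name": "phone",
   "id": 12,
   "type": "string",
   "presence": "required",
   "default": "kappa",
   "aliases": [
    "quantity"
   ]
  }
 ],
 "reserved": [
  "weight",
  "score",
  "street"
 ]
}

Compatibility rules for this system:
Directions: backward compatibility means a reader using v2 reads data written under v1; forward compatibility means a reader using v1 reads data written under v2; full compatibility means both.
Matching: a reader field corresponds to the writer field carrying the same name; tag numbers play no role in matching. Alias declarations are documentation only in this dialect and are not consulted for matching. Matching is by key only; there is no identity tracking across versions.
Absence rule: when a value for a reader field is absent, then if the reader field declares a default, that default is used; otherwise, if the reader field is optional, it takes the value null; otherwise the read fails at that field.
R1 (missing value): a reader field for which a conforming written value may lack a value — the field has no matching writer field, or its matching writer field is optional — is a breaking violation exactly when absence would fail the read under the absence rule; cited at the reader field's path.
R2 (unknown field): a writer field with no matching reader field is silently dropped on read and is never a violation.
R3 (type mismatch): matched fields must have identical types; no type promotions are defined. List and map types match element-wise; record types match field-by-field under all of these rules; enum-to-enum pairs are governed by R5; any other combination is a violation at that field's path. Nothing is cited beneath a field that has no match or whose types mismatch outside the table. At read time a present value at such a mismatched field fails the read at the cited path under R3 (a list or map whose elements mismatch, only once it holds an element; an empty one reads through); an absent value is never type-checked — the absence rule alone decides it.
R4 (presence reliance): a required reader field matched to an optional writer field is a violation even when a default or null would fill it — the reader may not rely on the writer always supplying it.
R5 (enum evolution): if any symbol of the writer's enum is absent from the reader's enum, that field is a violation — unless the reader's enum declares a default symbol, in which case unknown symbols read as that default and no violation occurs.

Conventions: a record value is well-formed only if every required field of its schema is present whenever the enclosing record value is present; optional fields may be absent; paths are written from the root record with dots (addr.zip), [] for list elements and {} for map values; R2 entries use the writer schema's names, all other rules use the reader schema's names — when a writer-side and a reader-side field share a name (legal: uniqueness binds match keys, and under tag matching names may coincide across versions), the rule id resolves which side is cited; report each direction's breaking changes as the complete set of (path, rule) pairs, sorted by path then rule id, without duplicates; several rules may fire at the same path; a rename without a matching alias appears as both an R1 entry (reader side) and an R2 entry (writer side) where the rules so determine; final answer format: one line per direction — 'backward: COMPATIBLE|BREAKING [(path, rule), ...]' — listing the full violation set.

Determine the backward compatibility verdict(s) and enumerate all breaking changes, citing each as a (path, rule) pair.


each type pair in Account: writer, then reader
backward on Account — v2 reading data written by v1:
  writer optional, Kind -> Kind: reader channel maps from writer channel
  writer required, list<float32> -> list<float32>: reader scores maps from writer scores
  writer optional, Contact -> Contact: reader geo maps from writer geo
  writer required, string -> float64: reader notes maps from writer notes
  writer required, int32 -> int32: reader zip maps from writer zip
  writer required, string -> string: reader phone maps from writer phone
  geo.notes: no writer match
  writer optional, float32 -> float32: reader geo.rating maps from writer geo.rating
  writer optional, bool -> bool: reader geo.enabled maps from writer geo.enabled
  writer required, string -> string: reader geo.locale maps from writer geo.locale
  geo.email (writer side), unknown to reader
  violation R5 at channel
  violation R1 at geo.notes
  violation R3 at notes
  => backward: BREAKING (3)

backward: BREAKING [(channel, R5), (geo.notes, R1), (notes, R3)]


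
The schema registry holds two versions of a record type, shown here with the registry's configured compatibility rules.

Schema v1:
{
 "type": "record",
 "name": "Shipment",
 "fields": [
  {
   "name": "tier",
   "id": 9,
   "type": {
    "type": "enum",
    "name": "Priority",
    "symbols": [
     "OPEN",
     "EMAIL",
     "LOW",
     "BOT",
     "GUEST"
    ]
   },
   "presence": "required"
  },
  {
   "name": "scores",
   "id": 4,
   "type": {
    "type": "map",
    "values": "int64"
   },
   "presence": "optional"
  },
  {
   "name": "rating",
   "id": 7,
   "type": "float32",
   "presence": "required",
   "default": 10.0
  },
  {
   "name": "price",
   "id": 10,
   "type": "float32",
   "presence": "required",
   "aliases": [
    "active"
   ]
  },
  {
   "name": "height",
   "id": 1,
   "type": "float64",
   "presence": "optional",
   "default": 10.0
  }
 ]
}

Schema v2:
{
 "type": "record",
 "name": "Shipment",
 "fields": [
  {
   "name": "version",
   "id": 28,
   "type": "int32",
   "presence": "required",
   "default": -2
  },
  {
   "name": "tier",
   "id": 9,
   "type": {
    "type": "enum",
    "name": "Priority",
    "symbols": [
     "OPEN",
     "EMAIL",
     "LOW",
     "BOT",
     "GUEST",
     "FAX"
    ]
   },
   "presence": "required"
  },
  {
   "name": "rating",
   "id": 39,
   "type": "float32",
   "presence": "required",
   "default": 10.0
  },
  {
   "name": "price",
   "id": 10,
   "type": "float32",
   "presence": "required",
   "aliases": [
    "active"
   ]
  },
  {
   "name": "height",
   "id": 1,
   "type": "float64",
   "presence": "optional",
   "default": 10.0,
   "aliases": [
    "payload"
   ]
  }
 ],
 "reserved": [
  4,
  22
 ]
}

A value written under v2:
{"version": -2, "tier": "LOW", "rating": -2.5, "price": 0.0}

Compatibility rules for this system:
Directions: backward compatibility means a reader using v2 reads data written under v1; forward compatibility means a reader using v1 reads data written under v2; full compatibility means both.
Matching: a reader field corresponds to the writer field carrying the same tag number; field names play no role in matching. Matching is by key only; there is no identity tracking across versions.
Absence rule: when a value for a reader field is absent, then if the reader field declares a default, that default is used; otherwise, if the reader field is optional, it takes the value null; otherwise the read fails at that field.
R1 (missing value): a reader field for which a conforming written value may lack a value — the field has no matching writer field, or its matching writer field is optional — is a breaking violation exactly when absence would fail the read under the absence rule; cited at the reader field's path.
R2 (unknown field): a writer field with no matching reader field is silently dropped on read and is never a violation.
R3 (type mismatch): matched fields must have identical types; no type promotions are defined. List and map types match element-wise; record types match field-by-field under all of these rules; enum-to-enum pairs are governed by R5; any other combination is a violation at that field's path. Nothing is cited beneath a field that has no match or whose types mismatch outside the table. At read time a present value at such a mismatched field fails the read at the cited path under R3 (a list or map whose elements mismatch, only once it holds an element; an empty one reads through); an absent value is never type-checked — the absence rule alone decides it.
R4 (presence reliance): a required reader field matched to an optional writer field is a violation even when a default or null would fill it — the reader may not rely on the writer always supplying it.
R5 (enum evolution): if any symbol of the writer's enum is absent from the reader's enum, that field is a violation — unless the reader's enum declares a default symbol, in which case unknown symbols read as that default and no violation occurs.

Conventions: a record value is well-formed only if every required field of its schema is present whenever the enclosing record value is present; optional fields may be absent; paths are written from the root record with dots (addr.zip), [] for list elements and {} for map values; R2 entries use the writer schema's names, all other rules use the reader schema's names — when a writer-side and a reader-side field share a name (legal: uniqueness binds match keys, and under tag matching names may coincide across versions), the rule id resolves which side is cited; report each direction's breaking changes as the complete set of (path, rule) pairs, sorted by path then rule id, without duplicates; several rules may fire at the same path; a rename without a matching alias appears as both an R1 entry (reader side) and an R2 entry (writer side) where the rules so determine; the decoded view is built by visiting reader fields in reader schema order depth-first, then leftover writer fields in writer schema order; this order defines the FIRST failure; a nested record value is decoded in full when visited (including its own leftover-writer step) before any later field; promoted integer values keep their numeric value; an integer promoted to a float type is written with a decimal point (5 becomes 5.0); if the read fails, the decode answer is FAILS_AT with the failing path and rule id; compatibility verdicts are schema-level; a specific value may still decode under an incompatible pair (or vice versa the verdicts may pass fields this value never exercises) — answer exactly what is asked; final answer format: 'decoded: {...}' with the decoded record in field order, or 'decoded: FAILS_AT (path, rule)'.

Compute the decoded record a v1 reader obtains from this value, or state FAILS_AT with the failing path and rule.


decoded: {"tier": "LOW", "scores": null, "rating": 10.0, "price": 0.0, "height": 10.0}

each type pair in Shipment: writer, then reader
decode walk for Shipment under reader schema v1:
  tier := "LOW"
  scores := null (not supplied -> null)
  rating := 10.0 (no value, default fills)
  price := 0.0
  height := 10.0 (no value, default fills)
  writer version: unmatched, discarded
  writer rating: unmatched, discarded
  => decoded: {"tier": "LOW", "scores": null, "rating": 10.0, "price": 0.0, "height": 10.0}
diffs on Shipment not affecting the asked answer:
  enum Priority (field tier in record Shipment): symbol FAX added -> shifts the Shipment verdicts, not this decode
  removed field scores from record Shipment (its key 4 joins the reserved list) -> inert under this dialect — no rule fires on Shipment and the result does not move
  added field version to record Shipment: required int32, tag 28, default -2 (in v2 it sits immediately before tier) -> inert under this dialect — no rule fires on Shipment and the result does not move


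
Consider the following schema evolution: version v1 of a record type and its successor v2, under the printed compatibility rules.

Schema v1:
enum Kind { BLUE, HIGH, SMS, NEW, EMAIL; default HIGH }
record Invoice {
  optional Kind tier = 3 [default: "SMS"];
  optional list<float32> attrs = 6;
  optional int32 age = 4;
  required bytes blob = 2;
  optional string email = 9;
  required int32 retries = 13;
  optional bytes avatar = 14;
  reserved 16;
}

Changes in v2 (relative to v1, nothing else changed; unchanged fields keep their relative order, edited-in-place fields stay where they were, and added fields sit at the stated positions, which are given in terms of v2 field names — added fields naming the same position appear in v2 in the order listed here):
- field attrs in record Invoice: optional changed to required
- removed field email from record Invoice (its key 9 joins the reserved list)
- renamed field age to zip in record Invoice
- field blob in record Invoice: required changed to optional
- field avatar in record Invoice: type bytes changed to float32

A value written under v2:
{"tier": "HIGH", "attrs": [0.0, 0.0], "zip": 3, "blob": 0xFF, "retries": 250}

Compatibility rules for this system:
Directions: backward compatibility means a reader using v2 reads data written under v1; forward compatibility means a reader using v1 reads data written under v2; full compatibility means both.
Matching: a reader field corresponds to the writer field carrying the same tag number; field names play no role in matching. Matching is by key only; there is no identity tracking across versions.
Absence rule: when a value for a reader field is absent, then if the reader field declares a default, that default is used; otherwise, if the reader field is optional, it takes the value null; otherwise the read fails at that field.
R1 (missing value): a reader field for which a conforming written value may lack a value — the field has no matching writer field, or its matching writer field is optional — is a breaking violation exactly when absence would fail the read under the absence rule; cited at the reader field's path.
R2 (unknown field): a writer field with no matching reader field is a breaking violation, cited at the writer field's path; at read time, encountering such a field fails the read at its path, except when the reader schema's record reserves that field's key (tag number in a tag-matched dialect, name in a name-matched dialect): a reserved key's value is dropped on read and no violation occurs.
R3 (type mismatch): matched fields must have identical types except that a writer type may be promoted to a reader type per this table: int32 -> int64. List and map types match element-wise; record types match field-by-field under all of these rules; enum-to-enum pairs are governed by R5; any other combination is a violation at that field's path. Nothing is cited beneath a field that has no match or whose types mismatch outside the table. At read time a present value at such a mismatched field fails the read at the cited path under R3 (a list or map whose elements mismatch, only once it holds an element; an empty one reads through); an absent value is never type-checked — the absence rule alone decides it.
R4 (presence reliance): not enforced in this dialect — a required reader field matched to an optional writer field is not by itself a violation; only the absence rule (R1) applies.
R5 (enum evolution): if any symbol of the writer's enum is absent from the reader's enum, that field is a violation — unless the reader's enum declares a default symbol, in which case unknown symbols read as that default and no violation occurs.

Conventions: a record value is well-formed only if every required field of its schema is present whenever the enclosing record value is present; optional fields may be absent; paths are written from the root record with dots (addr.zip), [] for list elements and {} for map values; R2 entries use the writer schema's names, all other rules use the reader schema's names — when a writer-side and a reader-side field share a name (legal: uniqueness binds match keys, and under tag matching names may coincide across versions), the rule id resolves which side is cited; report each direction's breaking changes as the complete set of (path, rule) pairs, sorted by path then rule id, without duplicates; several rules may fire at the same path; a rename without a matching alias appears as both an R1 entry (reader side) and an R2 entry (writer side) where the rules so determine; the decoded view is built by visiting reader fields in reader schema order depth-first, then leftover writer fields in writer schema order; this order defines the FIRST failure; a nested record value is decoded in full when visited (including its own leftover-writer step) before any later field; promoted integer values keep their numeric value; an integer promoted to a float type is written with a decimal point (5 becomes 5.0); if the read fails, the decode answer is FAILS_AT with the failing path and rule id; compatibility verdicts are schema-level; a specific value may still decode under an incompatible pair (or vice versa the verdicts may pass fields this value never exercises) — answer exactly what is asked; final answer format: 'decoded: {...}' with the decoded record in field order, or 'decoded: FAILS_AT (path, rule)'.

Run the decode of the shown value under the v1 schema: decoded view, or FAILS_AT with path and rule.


decoded: {"tier": "HIGH", "attrs": [0.0, 0.0], "age": 3, "blob": 0xFF, "email": null, "retries": 250, "avatar": null}

each type pair in Invoice: writer, then reader
migrating the Invoice value to v1:
  tier := "HIGH"
  attrs := [0.0, 0.0]
  age := 3 (from writer zip)
  blob := 0xFF
  email := null (missing; optional => null)
  retries := 250
  avatar := null (missing; optional => null)
  => decoded: {"tier": "HIGH", "attrs": [0.0, 0.0], "age": 3, "blob": 0xFF, "email": null, "retries": 250, "avatar": null}
ruling out the remaining Invoice differences:
  field attrs in record Invoice: optional changed to required -> changes Invoice's schema-level verdicts only — the decode of this value is the same
  removed field email from record Invoice (its key 9 joins the reserved list) -> triggers nothing under the printed rules; the Invoice answer is the same either way
  renamed field age to zip in record Invoice -> triggers nothing under the printed rules; the Invoice answer is the same either way
  field blob in record Invoice: required changed to optional -> changes Invoice's schema-level verdicts only — the decode of this value is the same
  field avatar in record Invoice: type bytes changed to float32 -> changes Invoice's schema-level verdicts only — the decode of this value is the same


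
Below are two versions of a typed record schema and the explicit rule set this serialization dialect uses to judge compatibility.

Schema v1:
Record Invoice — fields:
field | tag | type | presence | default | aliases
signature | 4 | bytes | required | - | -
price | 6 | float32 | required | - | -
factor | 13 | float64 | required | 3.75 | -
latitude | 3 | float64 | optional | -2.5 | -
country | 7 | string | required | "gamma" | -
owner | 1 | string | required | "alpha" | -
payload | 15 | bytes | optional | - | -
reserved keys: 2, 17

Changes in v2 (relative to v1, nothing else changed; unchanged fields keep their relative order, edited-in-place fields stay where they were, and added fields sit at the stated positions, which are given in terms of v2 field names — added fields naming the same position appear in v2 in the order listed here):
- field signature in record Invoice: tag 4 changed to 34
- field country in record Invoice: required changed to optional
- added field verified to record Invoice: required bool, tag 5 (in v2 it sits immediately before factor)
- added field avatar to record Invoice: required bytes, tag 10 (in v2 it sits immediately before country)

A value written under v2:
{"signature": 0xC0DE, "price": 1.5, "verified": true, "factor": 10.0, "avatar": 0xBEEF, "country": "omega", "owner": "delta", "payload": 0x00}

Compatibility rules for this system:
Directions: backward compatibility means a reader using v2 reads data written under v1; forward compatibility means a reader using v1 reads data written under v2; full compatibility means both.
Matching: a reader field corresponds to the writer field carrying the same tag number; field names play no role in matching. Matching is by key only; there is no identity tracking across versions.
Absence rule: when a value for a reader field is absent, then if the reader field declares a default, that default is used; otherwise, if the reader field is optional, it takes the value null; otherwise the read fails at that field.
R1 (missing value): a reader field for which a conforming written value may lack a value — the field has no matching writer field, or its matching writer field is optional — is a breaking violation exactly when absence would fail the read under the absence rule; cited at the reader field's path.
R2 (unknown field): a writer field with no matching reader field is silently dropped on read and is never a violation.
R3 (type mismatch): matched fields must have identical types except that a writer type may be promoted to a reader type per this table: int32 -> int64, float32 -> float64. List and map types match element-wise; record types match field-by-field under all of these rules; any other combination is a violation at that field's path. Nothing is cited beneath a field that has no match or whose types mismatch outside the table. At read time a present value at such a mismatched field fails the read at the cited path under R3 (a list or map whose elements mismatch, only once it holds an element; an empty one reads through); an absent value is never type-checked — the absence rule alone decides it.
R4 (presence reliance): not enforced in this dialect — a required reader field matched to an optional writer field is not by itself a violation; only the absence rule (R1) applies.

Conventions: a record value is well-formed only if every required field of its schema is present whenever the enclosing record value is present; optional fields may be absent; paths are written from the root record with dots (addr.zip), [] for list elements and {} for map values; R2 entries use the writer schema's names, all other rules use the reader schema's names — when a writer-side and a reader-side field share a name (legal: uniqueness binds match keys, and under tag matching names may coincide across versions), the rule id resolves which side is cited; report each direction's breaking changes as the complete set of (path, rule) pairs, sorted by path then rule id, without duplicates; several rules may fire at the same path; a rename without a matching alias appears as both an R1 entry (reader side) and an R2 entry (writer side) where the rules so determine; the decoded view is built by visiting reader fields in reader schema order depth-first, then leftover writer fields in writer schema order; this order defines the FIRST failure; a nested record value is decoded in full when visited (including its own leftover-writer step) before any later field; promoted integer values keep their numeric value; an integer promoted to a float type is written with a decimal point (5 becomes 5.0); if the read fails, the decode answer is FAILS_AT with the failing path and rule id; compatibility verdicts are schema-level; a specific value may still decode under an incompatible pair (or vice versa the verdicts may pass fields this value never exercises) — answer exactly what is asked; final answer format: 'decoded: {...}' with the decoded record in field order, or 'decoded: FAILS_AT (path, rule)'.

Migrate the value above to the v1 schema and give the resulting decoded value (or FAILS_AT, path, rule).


decoded: FAILS_AT (signature, R1)

the writer's type comes first in each Invoice pair
decode (reader v1):
  read fails at signature under R1 (no fill)
  => FAILS_AT (signature, R1)
the other Invoice changes do not affect what is asked:
  field country in record Invoice: required changed to optional -> triggers nothing under the printed rules; the Invoice answer is the same either way
  added field verified to record Invoice: required bool, tag 5 (in v2 it sits immediately before factor) -> a verdict-level change on Invoice — the shown value reads the same
  added field avatar to record Invoice: required bytes, tag 10 (in v2 it sits immediately before country) -> a verdict-level change on Invoice — the shown value reads the same
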